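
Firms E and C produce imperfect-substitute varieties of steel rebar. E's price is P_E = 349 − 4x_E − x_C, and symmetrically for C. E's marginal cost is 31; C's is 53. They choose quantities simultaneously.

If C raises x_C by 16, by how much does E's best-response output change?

-2

Firm E's profit: π = x_E(349 − 4x_E − x_C) − 31x_E.
∂π/∂x_E = 318 − 8x_E − x_C = 0 ⇒ x_E = 39.75 − 0.125x_C.
The reaction-function slope is −0.125, so a 16-unit rise in x_C moves x_E by −0.125 × 16 = −2. E's best response falls — the actions are strategic substitutes.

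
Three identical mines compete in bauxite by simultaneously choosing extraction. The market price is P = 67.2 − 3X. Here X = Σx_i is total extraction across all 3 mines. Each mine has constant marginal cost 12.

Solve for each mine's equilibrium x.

A representative mine's profit is π_i = x_i(67.2 − 3X) − 12x_i, with X = x_i + Σ_{j≠i} x_j.
First-order condition: 55.2 − 6x_i − 3Σ_{j≠i} x_j = 0.
With identical mines, set every x_j = x: then 55.2 − 6x − 6x = 0, i.e. x = 55.2/12 = 4.6.

4.6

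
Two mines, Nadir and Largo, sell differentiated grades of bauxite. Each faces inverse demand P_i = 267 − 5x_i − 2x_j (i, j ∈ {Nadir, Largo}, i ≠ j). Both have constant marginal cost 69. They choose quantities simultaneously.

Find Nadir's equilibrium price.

Mine Nadir's profit: π = x_{Nadir}(267 − 5x_{Nadir} − 2x_{Largo}) − 69x_{Nadir}.
∂π/∂x_{Nadir} = 198 − 10x_{Nadir} − 2x_{Largo} = 0 ⇒ x_{Nadir} = 19.8 − 0.2x_{Largo}.
Setting x_{Nadir} = x_{Largo} in the reaction function: x_{Nadir} = 19.8 − 0.2x_{Nadir}, so x_{Nadir} = 19.8 / 1.2 = 16.5.
P_{Nadir} = 267 − 5·16.5 − 2·16.5 = 151.5.

151.5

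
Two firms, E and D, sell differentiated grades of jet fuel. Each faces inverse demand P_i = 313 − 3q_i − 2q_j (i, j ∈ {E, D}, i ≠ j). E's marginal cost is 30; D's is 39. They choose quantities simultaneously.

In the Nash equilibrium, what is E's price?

Firm E's profit: π = q_E(313 − 3q_E − 2q_D) − 30q_E.
∂π/∂q_E = 283 − 6q_E − 2q_D = 0 ⇒ q_E = 283/6 − (1/3)q_D.
Similarly q_D = 137/3 − (1/3)q_E.
Solving the two reaction functions simultaneously: (1 − (−1/3)(−1/3))q_E = 283/6 − (1/3)·(137/3), so (8/9)q_E = 575/18 and q_E = 35.9375.
Then q_D = 137/3 − (1/3)·35.9375 = 33.6875.
P_E = 313 − 3·35.9375 − 2·33.6875 = 137.8125.

137.8125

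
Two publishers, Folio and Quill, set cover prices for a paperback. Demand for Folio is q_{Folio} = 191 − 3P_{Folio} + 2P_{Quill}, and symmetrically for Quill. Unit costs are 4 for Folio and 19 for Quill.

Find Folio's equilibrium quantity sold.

Folio's profit: π = (P_{Folio} − 4)(191 − 3P_{Folio} + 2P_{Quill}).
∂π/∂P_{Folio} = 203 − 6P_{Folio} + 2P_{Quill} = 0 ⇒ P_{Folio} = 203/6 + (1/3)P_{Quill}.
Similarly P_{Quill} = 124/3 + (1/3)P_{Folio}.
Substituting the second reaction function into the first: P_{Folio} = 203/6 + (1/3)(124/3 + (1/3)P_{Folio}), which gives (8/9)P_{Folio} = 857/18 ⇒ P_{Folio} = 53.5625.
Then P_{Quill} = 124/3 + (1/3)·53.5625 = 59.1875.
q_{Folio} = 191 − 3·53.5625 + 2·59.1875 = 148.6875.

148.6875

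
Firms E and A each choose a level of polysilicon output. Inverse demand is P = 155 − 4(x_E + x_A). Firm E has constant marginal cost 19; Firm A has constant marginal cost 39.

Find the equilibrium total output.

21

Firm E's profit: π = x_E(155 − 4(x_E + x_A)) − 19x_E.
∂π/∂x_E = 136 − 8x_E − 4x_A = 0, so x_E = 17 − 0.5x_A.
By the same steps for A: x_A = 14.5 − 0.5x_E.
Solving the two reaction functions simultaneously: (1 − (−0.5)(−0.5))x_E = 17 − 0.5·14.5, so 0.75x_E = 9.75 and x_E = 13.
Then x_A = 14.5 − 0.5·13 = 8.
Total output: 13 + 8 = 21.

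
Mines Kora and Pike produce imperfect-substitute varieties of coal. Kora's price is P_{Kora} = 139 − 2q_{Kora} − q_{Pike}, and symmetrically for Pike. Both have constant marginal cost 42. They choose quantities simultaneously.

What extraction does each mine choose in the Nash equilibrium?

Mine Kora's profit: π = q_{Kora}(139 − 2q_{Kora} − q_{Pike}) − 42q_{Kora}.
∂π/∂q_{Kora} = 97 − 4q_{Kora} − q_{Pike} = 0 ⇒ q_{Kora} = 24.25 − 0.25q_{Pike}.
The game is symmetric, so in equilibrium q_{Pike} = q_{Kora}: the reaction function gives 1.25q_{Kora} = 24.25, hence q_{Kora} = 19.4.

19.4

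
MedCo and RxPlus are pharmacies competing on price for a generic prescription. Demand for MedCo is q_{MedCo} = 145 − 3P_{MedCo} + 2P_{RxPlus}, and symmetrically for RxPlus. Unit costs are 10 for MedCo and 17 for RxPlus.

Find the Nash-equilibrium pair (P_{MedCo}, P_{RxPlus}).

MedCo's profit: π = (P_{MedCo} − 10)(145 − 3P_{MedCo} + 2P_{RxPlus}).
∂π/∂P_{MedCo} = 175 − 6P_{MedCo} + 2P_{RxPlus} = 0 ⇒ P_{MedCo} = 175/6 + (1/3)P_{RxPlus}.
Similarly P_{RxPlus} = 98/3 + (1/3)P_{MedCo}.
Plugging P_{RxPlus} into MedCo's best response: P_{MedCo} = 175/6 + (1/3)(98/3 + (1/3)P_{MedCo}) ⇒ (8/9)P_{MedCo} = 721/18, so P_{MedCo} = 45.0625.
Then P_{RxPlus} = 98/3 + (1/3)·45.0625 = 47.6875.

45.0625, 47.6875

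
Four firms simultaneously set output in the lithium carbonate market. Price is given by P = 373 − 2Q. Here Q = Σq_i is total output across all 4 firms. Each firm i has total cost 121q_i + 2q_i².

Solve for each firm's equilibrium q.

A representative firm's profit is π_i = q_i(373 − 2Q) − 121q_i − 2q_i², with Q = q_i + Σ_{j≠i} q_j.
First-order condition: 252 − 8q_i − 2Σ_{j≠i} q_j = 0.
With identical firms, set every q_j = q: then 252 − 8q − 6q = 0, i.e. q = 252/14 = 18.

18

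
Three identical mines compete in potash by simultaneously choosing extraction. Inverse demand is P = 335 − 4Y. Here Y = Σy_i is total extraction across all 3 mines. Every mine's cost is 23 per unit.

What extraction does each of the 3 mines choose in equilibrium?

A representative mine's profit is π_i = y_i(335 − 4Y) − 23y_i, with Y = y_i + Σ_{j≠i} y_j.
First-order condition: 312 − 8y_i − 4Σ_{j≠i} y_j = 0.
In a symmetric equilibrium every mine chooses the same y, so Σ_{j≠i} y_j = 2y. The condition becomes 312 − 16y = 0, giving y = 312/16 = 19.5.

19.5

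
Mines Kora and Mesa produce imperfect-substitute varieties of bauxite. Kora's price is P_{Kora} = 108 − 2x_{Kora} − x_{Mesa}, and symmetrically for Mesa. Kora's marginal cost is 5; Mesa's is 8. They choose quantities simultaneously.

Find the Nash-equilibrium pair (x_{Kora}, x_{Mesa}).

Mine Kora's profit: π = x_{Kora}(108 − 2x_{Kora} − x_{Mesa}) − 5x_{Kora}.
∂π/∂x_{Kora} = 103 − 4x_{Kora} − x_{Mesa} = 0 ⇒ x_{Kora} = 25.75 − 0.25x_{Mesa}.
Similarly x_{Mesa} = 25 − 0.25x_{Kora}.
Substituting the second reaction function into the first: x_{Kora} = 25.75 − 0.25(25 − 0.25x_{Kora}), which gives 0.9375x_{Kora} = 19.5 ⇒ x_{Kora} = 20.8.
Then x_{Mesa} = 25 − 0.25·20.8 = 19.8.

20.8, 19.8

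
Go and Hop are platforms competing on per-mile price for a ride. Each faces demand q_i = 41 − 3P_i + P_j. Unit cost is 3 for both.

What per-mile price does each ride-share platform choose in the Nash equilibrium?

Go's profit: π = (P_{Go} − 3)(41 − 3P_{Go} + P_{Hop}).
∂π/∂P_{Go} = 50 − 6P_{Go} + P_{Hop} = 0 ⇒ P_{Go} = 25/3 + (1/6)P_{Hop}.
By symmetry P_{Hop} = P_{Go}; substituting into the reaction function, (5/6)P_{Go} = 25/3 and P_{Go} = 10.

10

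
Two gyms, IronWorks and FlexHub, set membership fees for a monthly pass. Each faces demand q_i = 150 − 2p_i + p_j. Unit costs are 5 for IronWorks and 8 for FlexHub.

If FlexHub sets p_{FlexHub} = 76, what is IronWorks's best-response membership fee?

59

IronWorks's profit: π = (p_{IronWorks} − 5)(150 − 2p_{IronWorks} + p_{FlexHub}).
∂π/∂p_{IronWorks} = 160 − 4p_{IronWorks} + p_{FlexHub} = 0 ⇒ p_{IronWorks} = 40 + 0.25p_{FlexHub}.
At p_{FlexHub} = 76: p_{IronWorks} = 40 + 0.25·76 = 59.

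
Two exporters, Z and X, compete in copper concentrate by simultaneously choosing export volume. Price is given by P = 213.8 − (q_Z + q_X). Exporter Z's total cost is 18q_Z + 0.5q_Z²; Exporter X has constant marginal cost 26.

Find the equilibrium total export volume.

114.28

Exporter Z's profit: π = q_Z(213.8 − (q_Z + q_X)) − 18q_Z − 0.5q_Z².
∂π/∂q_Z = 195.8 − 3q_Z − q_X = 0, so q_Z = 979/15 − (1/3)q_X.
For X: ∂π/∂q_X = 187.8 − 2q_X − q_Z = 0 ⇒ q_X = 93.9 − 0.5q_Z.
Solving the two reaction functions simultaneously: (1 − (−1/3)(−0.5))q_Z = 979/15 − (1/3)·93.9, so (5/6)q_Z = 1019/30 and q_Z = 40.76.
Then q_X = 93.9 − 0.5·40.76 = 73.52.
Total export volume: 40.76 + 73.52 = 114.28.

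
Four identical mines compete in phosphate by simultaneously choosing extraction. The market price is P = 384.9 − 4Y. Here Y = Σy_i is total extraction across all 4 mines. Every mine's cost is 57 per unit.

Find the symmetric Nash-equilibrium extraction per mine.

A representative mine's profit is π_i = y_i(384.9 − 4Y) − 57y_i, with Y = y_i + Σ_{j≠i} y_j.
First-order condition: 327.9 − 8y_i − 4Σ_{j≠i} y_j = 0.
With identical mines, set every y_j = y: then 327.9 − 8y − 12y = 0, i.e. y = 327.9/20 = 16.395.

16.395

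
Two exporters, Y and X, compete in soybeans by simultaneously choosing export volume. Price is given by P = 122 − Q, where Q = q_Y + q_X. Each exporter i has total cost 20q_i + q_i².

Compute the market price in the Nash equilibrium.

81.2

Exporter Y's profit: π = q_Y(122 − (q_Y + q_X)) − 20q_Y − q_Y².
∂π/∂q_Y = 102 − 4q_Y − q_X = 0, so q_Y = 25.5 − 0.25q_X.
The game is symmetric, so in equilibrium q_X = q_Y: the reaction function gives 1.25q_Y = 25.5, hence q_Y = 20.4.
Equilibrium price: P = 122 − 40.8 = 81.2.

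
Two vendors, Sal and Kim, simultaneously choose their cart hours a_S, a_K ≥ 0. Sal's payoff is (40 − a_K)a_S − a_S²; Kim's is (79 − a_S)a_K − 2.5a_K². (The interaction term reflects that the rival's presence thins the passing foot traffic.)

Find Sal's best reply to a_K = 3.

Expanding Sal's payoff: 40a_S − a_Ka_S − a_S².
∂π/∂a_S = 40 − a_K − 2a_S = 0, so a_S = 20 − 0.5a_K.
At a_K = 3: a_S = 20 − 0.5·3 = 18.5.

18.5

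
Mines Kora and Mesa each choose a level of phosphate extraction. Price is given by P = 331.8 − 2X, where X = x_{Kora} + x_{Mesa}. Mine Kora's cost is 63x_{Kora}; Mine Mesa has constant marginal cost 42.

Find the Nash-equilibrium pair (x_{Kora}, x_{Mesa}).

Mine Kora's profit: π = x_{Kora}(331.8 − 2(x_{Kora} + x_{Mesa})) − 63x_{Kora}.
∂π/∂x_{Kora} = 268.8 − 4x_{Kora} − 2x_{Mesa} = 0, so x_{Kora} = 67.2 − 0.5x_{Mesa}.
By the same steps for Mesa: x_{Mesa} = 72.45 − 0.5x_{Kora}.
Solving the two reaction functions simultaneously: (1 − (−0.5)(−0.5))x_{Kora} = 67.2 − 0.5·72.45, so 0.75x_{Kora} = 30.975 and x_{Kora} = 41.3.
Then x_{Mesa} = 72.45 − 0.5·41.3 = 51.8.

41.3, 51.8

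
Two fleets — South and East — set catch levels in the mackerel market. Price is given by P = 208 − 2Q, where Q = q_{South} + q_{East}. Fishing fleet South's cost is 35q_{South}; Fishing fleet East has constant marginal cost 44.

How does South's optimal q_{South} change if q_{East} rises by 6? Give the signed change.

Fishing fleet South's profit: π = q_{South}(208 − 2(q_{South} + q_{East})) − 35q_{South}.
∂π/∂q_{South} = 173 − 4q_{South} − 2q_{East} = 0, so q_{South} = 43.25 − 0.5q_{East}.
The reaction-function slope is −0.5, so a 6-unit rise in q_{East} moves q_{South} by −0.5 × 6 = −3. South's best response falls — the actions are strategic substitutes.

-3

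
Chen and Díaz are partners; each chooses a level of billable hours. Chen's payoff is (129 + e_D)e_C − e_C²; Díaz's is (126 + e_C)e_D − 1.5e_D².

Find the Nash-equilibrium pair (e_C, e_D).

Expanding Chen's payoff: 129e_C + e_De_C − e_C².
∂π/∂e_C = 129 + e_D − 2e_C = 0, so e_C = 64.5 + 0.5e_D.
Likewise for Díaz: e_D = 42 + (1/3)e_C.
Solving the two reaction functions simultaneously: (1 − (0.5)(1/3))e_C = 64.5 + 0.5·42, so (5/6)e_C = 85.5 and e_C = 102.6.
Then e_D = 42 + (1/3)·102.6 = 76.2.

102.6, 76.2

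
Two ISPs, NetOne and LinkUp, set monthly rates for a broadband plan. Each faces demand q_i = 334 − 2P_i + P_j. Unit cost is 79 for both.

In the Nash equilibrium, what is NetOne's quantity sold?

NetOne's profit: π = (P_{NetOne} − 79)(334 − 2P_{NetOne} + P_{LinkUp}).
∂π/∂P_{NetOne} = 492 − 4P_{NetOne} + P_{LinkUp} = 0 ⇒ P_{NetOne} = 123 + 0.25P_{LinkUp}.
Setting P_{NetOne} = P_{LinkUp} in the reaction function: P_{NetOne} = 123 + 0.25P_{NetOne}, so P_{NetOne} = 123 / 0.75 = 164.
q_{NetOne} = 334 − 2·164 + 164 = 170.

170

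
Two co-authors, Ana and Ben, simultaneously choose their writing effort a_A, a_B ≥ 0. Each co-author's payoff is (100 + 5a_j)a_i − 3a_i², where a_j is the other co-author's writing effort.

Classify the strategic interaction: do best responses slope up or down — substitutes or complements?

Ana's payoff is (100 + 5a_B)a_A − 3a_A².
∂π/∂a_A = 100 + 5a_B − 6a_A = 0, so a_A = 50/3 + (5/6)a_B.
The best-response slope da_A/da_B = 5/6 > 0: the reaction function is upward-sloping, so the choices are strategic complements.

strategic complements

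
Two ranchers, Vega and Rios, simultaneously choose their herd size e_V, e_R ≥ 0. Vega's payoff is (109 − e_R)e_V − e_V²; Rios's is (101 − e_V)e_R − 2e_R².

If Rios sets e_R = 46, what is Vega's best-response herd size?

31.5

Expanding Vega's payoff: 109e_V − e_Re_V − e_V².
∂π/∂e_V = 109 − e_R − 2e_V = 0, so e_V = 54.5 − 0.5e_R.
At e_R = 46: e_V = 54.5 − 0.5·46 = 31.5.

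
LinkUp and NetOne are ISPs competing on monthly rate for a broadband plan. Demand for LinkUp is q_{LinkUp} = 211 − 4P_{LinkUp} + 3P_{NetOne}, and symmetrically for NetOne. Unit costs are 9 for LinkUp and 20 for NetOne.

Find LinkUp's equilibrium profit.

LinkUp's profit: π = (P_{LinkUp} − 9)(211 − 4P_{LinkUp} + 3P_{NetOne}).
∂π/∂P_{LinkUp} = 247 − 8P_{LinkUp} + 3P_{NetOne} = 0 ⇒ P_{LinkUp} = 30.875 + 0.375P_{NetOne}.
Similarly P_{NetOne} = 36.375 + 0.375P_{LinkUp}.
Plugging P_{NetOne} into LinkUp's best response: P_{LinkUp} = 30.875 + 0.375(36.375 + 0.375P_{LinkUp}) ⇒ (55/64)P_{LinkUp} = 2849/64, so P_{LinkUp} = 51.8.
Then P_{NetOne} = 36.375 + 0.375·51.8 = 55.8.
q_{LinkUp} = 211 − 4·51.8 + 3·55.8 = 171.2.
Profit = (51.8 − 9)·171.2 = 7327.36.

7327.36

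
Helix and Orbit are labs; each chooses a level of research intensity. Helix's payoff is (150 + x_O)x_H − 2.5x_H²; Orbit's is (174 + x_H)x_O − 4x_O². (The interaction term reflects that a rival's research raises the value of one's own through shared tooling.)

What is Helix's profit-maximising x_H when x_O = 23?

34.6

Expanding Helix's payoff: 150x_H + x_Ox_H − 2.5x_H².
∂π/∂x_H = 150 + x_O − 5x_H = 0, so x_H = 30 + 0.2x_O.
At x_O = 23: x_H = 30 + 0.2·23 = 34.6.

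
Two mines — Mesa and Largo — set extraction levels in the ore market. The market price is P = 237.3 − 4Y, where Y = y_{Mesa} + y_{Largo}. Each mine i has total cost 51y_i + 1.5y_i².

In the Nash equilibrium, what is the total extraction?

Mine Mesa's profit: π = y_{Mesa}(237.3 − 4(y_{Mesa} + y_{Largo})) − 51y_{Mesa} − 1.5y_{Mesa}².
∂π/∂y_{Mesa} = 186.3 − 11y_{Mesa} − 4y_{Largo} = 0, so y_{Mesa} = 1863/110 − (4/11)y_{Largo}.
Setting y_{Mesa} = y_{Largo} in the reaction function: y_{Mesa} = 1863/110 − (4/11)y_{Mesa}, so y_{Mesa} = (1863/110) / (15/11) = 12.42.
Total extraction: 12.42 + 12.42 = 24.84.

24.84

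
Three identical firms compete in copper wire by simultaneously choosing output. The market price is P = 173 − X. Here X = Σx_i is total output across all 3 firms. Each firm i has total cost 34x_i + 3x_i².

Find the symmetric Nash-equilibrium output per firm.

A representative firm's profit is π_i = x_i(173 − X) − 34x_i − 3x_i², with X = x_i + Σ_{j≠i} x_j.
First-order condition: 139 − 8x_i − Σ_{j≠i} x_j = 0.
Imposing symmetry (x_j = x for all j) turns Σ_{j≠i} x_j into 2x, so 139 = 10x and x = 13.9.

13.9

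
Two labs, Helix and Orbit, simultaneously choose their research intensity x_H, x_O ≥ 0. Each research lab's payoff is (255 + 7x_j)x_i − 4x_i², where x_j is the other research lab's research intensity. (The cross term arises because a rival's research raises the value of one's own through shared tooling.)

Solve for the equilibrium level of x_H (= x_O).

Helix's payoff is (255 + 7x_O)x_H − 4x_H².
∂π/∂x_H = 255 + 7x_O − 8x_H = 0, so x_H = 31.875 + 0.875x_O.
Setting x_H = x_O in the reaction function: x_H = 31.875 + 0.875x_H, so x_H = 31.875 / 0.125 = 255.

255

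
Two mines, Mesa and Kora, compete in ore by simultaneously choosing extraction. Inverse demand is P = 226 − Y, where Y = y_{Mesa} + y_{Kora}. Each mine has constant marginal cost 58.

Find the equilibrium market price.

114

Mine Mesa's profit: π = y_{Mesa}(226 − (y_{Mesa} + y_{Kora})) − 58y_{Mesa}.
∂π/∂y_{Mesa} = 168 − 2y_{Mesa} − y_{Kora} = 0, so y_{Mesa} = 84 − 0.5y_{Kora}.
Setting y_{Mesa} = y_{Kora} in the reaction function: y_{Mesa} = 84 − 0.5y_{Mesa}, so y_{Mesa} = 84 / 1.5 = 56.
Equilibrium price: P = 226 − 112 = 114.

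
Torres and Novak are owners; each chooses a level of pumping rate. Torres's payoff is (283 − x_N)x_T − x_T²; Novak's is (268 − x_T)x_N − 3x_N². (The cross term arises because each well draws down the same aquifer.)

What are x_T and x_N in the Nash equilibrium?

130, 23

Expanding Torres's payoff: 283x_T − x_Nx_T − x_T².
∂π/∂x_T = 283 − x_N − 2x_T = 0, so x_T = 141.5 − 0.5x_N.
Likewise for Novak: x_N = 134/3 − (1/6)x_T.
Plugging x_N into Torres's best response: x_T = 141.5 − 0.5(134/3 − (1/6)x_T) ⇒ (11/12)x_T = 715/6, so x_T = 130.
Then x_N = 134/3 − (1/6)·130 = 23.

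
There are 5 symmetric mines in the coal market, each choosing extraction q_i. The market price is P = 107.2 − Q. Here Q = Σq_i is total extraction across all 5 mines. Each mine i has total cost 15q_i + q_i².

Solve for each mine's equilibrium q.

A representative mine's profit is π_i = q_i(107.2 − Q) − 15q_i − q_i², with Q = q_i + Σ_{j≠i} q_j.
First-order condition: 92.2 − 4q_i − Σ_{j≠i} q_j = 0.
In a symmetric equilibrium every mine chooses the same q, so Σ_{j≠i} q_j = 4q. The condition becomes 92.2 − 8q = 0, giving q = 92.2/8 = 11.525.

11.525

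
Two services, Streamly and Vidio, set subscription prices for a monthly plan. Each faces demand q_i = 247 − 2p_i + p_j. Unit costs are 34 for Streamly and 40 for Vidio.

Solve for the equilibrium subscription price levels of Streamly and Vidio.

105.8, 108.2

Streamly's profit: π = (p_{Streamly} − 34)(247 − 2p_{Streamly} + p_{Vidio}).
∂π/∂p_{Streamly} = 315 − 4p_{Streamly} + p_{Vidio} = 0 ⇒ p_{Streamly} = 78.75 + 0.25p_{Vidio}.
Similarly p_{Vidio} = 81.75 + 0.25p_{Streamly}.
Solving the two reaction functions simultaneously: (1 − (0.25)(0.25))p_{Streamly} = 78.75 + 0.25·81.75, so 0.9375p_{Streamly} = 99.1875 and p_{Streamly} = 105.8.
Then p_{Vidio} = 81.75 + 0.25·105.8 = 108.2.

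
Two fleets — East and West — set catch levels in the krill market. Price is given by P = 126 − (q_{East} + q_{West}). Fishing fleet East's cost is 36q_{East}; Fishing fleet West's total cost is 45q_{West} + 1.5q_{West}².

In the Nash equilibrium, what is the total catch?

49

Fishing fleet East's profit: π = q_{East}(126 − (q_{East} + q_{West})) − 36q_{East}.
∂π/∂q_{East} = 90 − 2q_{East} − q_{West} = 0, so q_{East} = 45 − 0.5q_{West}.
For West: ∂π/∂q_{West} = 81 − 5q_{West} − q_{East} = 0 ⇒ q_{West} = 16.2 − 0.2q_{East}.
Solving the two reaction functions simultaneously: (1 − (−0.5)(−0.2))q_{East} = 45 − 0.5·16.2, so 0.9q_{East} = 36.9 and q_{East} = 41.
Then q_{West} = 16.2 − 0.2·41 = 8.
Total catch: 41 + 8 = 49.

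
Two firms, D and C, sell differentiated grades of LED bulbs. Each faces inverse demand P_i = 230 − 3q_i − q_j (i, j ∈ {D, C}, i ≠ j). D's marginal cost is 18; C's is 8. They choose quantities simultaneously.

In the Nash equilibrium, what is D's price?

108

Firm D's profit: π = q_D(230 − 3q_D − q_C) − 18q_D.
∂π/∂q_D = 212 − 6q_D − q_C = 0 ⇒ q_D = 106/3 − (1/6)q_C.
Similarly q_C = 37 − (1/6)q_D.
Solving the two reaction functions simultaneously: (1 − (−1/6)(−1/6))q_D = 106/3 − (1/6)·37, so (35/36)q_D = 175/6 and q_D = 30.
Then q_C = 37 − (1/6)·30 = 32.
P_D = 230 − 3·30 − 32 = 108.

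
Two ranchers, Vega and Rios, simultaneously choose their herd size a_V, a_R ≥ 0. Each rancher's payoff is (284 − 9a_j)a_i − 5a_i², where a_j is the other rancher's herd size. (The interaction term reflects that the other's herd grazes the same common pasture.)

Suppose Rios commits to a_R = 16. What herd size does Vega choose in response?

14

Vega's payoff is (284 − 9a_R)a_V − 5a_V².
∂π/∂a_V = 284 − 9a_R − 10a_V = 0, so a_V = 28.4 − 0.9a_R.
At a_R = 16: a_V = 28.4 − 0.9·16 = 14.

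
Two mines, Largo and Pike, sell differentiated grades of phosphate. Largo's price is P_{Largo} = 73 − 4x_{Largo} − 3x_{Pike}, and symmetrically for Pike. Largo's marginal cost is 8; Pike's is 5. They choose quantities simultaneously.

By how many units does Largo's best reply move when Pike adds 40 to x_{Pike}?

-15

Mine Largo's profit: π = x_{Largo}(73 − 4x_{Largo} − 3x_{Pike}) − 8x_{Largo}.
∂π/∂x_{Largo} = 65 − 8x_{Largo} − 3x_{Pike} = 0 ⇒ x_{Largo} = 8.125 − 0.375x_{Pike}.
The reaction-function slope is −0.375, so a 40-unit rise in x_{Pike} moves x_{Largo} by −0.375 × 40 = −15. Largo's best response falls — the actions are strategic substitutes.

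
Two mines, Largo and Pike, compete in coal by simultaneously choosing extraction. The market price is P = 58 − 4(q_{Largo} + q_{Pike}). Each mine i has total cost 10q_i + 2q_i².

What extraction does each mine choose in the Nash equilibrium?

Mine Largo's profit: π = q_{Largo}(58 − 4(q_{Largo} + q_{Pike})) − 10q_{Largo} − 2q_{Largo}².
∂π/∂q_{Largo} = 48 − 12q_{Largo} − 4q_{Pike} = 0, so q_{Largo} = 4 − (1/3)q_{Pike}.
The game is symmetric, so in equilibrium q_{Pike} = q_{Largo}: the reaction function gives (4/3)q_{Largo} = 4, hence q_{Largo} = 3.

3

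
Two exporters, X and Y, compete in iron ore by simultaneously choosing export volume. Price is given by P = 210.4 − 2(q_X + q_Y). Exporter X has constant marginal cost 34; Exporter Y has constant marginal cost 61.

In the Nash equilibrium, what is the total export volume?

54.3

Exporter X's profit: π = q_X(210.4 − 2(q_X + q_Y)) − 34q_X.
∂π/∂q_X = 176.4 − 4q_X − 2q_Y = 0, so q_X = 44.1 − 0.5q_Y.
By the same steps for Y: q_Y = 37.35 − 0.5q_X.
Solving the two reaction functions simultaneously: (1 − (−0.5)(−0.5))q_X = 44.1 − 0.5·37.35, so 0.75q_X = 25.425 and q_X = 33.9.
Then q_Y = 37.35 − 0.5·33.9 = 20.4.
Total export volume: 33.9 + 20.4 = 54.3.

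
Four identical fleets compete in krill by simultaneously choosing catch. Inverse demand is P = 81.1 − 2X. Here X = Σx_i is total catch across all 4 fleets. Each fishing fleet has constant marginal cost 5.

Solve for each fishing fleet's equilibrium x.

A representative fishing fleet's profit is π_i = x_i(81.1 − 2X) − 5x_i, with X = x_i + Σ_{j≠i} x_j.
First-order condition: 76.1 − 4x_i − 2Σ_{j≠i} x_j = 0.
Imposing symmetry (x_j = x for all j) turns Σ_{j≠i} x_j into 3x, so 76.1 = 10x and x = 7.61.

7.61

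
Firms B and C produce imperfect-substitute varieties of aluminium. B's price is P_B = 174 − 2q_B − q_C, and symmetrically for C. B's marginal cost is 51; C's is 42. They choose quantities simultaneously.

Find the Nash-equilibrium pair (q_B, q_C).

Firm B's profit: π = q_B(174 − 2q_B − q_C) − 51q_B.
∂π/∂q_B = 123 − 4q_B − q_C = 0 ⇒ q_B = 30.75 − 0.25q_C.
Similarly q_C = 33 − 0.25q_B.
Plugging q_C into B's best response: q_B = 30.75 − 0.25(33 − 0.25q_B) ⇒ 0.9375q_B = 22.5, so q_B = 24.
Then q_C = 33 − 0.25·24 = 27.

24, 27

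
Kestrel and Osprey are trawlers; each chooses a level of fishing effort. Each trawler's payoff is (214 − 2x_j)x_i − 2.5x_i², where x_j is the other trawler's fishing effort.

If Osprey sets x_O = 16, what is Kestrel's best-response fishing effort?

36.4

Kestrel's payoff is (214 − 2x_O)x_K − 2.5x_K².
∂π/∂x_K = 214 − 2x_O − 5x_K = 0, so x_K = 42.8 − 0.4x_O.
At x_O = 16: x_K = 42.8 − 0.4·16 = 36.4.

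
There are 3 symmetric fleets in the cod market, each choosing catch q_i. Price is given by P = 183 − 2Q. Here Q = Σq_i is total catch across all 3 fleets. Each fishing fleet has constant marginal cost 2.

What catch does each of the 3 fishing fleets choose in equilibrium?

22.625

A representative fishing fleet's profit is π_i = q_i(183 − 2Q) − 2q_i, with Q = q_i + Σ_{j≠i} q_j.
First-order condition: 181 − 4q_i − 2Σ_{j≠i} q_j = 0.
In a symmetric equilibrium every fishing fleet chooses the same q, so Σ_{j≠i} q_j = 2q. The condition becomes 181 − 8q = 0, giving q = 181/8 = 22.625.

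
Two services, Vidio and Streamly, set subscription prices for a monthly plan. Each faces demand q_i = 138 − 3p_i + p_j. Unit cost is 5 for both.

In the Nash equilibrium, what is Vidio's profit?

1966.08

Vidio's profit: π = (p_{Vidio} − 5)(138 − 3p_{Vidio} + p_{Streamly}).
∂π/∂p_{Vidio} = 153 − 6p_{Vidio} + p_{Streamly} = 0 ⇒ p_{Vidio} = 25.5 + (1/6)p_{Streamly}.
Setting p_{Vidio} = p_{Streamly} in the reaction function: p_{Vidio} = 25.5 + (1/6)p_{Vidio}, so p_{Vidio} = 25.5 / (5/6) = 30.6.
q_{Vidio} = 138 − 3·30.6 + 30.6 = 76.8.
Profit = (30.6 − 5)·76.8 = 1966.08.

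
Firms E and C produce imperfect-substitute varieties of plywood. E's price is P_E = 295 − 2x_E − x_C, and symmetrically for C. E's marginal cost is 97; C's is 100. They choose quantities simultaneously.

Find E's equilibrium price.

Firm E's profit: π = x_E(295 − 2x_E − x_C) − 97x_E.
∂π/∂x_E = 198 − 4x_E − x_C = 0 ⇒ x_E = 49.5 − 0.25x_C.
Similarly x_C = 48.75 − 0.25x_E.
Solving the two reaction functions simultaneously: (1 − (−0.25)(−0.25))x_E = 49.5 − 0.25·48.75, so 0.9375x_E = 37.3125 and x_E = 39.8.
Then x_C = 48.75 − 0.25·39.8 = 38.8.
P_E = 295 − 2·39.8 − 38.8 = 176.6.

176.6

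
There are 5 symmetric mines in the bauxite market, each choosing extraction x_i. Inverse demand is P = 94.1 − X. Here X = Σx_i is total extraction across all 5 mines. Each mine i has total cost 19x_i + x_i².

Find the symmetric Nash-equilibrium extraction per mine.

9.3875

A representative mine's profit is π_i = x_i(94.1 − X) − 19x_i − x_i², with X = x_i + Σ_{j≠i} x_j.
First-order condition: 75.1 − 4x_i − Σ_{j≠i} x_j = 0.
With identical mines, set every x_j = x: then 75.1 − 4x − 4x = 0, i.e. x = 75.1/8 = 9.3875.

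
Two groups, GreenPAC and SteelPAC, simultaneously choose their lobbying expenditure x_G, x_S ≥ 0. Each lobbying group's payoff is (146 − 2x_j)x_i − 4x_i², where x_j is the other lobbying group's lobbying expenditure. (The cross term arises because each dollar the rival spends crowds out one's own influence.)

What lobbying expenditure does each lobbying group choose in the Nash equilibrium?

14.6

GreenPAC's payoff is (146 − 2x_S)x_G − 4x_G².
∂π/∂x_G = 146 − 2x_S − 8x_G = 0, so x_G = 18.25 − 0.25x_S.
By symmetry x_S = x_G; substituting into the reaction function, 1.25x_G = 18.25 and x_G = 14.6.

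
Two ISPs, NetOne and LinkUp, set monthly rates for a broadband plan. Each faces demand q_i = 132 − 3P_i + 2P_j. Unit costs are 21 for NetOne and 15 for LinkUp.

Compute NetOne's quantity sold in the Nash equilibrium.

79.875

NetOne's profit: π = (P_{NetOne} − 21)(132 − 3P_{NetOne} + 2P_{LinkUp}).
∂π/∂P_{NetOne} = 195 − 6P_{NetOne} + 2P_{LinkUp} = 0 ⇒ P_{NetOne} = 32.5 + (1/3)P_{LinkUp}.
Similarly P_{LinkUp} = 29.5 + (1/3)P_{NetOne}.
Substituting the second reaction function into the first: P_{NetOne} = 32.5 + (1/3)(29.5 + (1/3)P_{NetOne}), which gives (8/9)P_{NetOne} = 127/3 ⇒ P_{NetOne} = 47.625.
Then P_{LinkUp} = 29.5 + (1/3)·47.625 = 45.375.
q_{NetOne} = 132 − 3·47.625 + 2·45.375 = 79.875.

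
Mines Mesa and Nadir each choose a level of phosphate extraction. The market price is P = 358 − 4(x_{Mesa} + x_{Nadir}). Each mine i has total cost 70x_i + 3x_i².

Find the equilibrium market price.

Mine Mesa's profit: π = x_{Mesa}(358 − 4(x_{Mesa} + x_{Nadir})) − 70x_{Mesa} − 3x_{Mesa}².
∂π/∂x_{Mesa} = 288 − 14x_{Mesa} − 4x_{Nadir} = 0, so x_{Mesa} = 144/7 − (2/7)x_{Nadir}.
The game is symmetric, so in equilibrium x_{Nadir} = x_{Mesa}: the reaction function gives (9/7)x_{Mesa} = 144/7, hence x_{Mesa} = 16.
Equilibrium price: P = 358 − 4·32 = 230.

230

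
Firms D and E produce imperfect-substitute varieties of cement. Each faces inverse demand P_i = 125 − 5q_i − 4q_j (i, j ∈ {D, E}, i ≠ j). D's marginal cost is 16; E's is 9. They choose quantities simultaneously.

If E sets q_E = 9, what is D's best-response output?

Firm D's profit: π = q_D(125 − 5q_D − 4q_E) − 16q_D.
∂π/∂q_D = 109 − 10q_D − 4q_E = 0 ⇒ q_D = 10.9 − 0.4q_E.
At q_E = 9: q_D = 10.9 − 0.4·9 = 7.3.

7.3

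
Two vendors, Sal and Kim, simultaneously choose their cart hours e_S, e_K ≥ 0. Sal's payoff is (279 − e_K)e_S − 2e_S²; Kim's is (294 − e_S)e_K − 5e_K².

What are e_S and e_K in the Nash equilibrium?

Expanding Sal's payoff: 279e_S − e_Ke_S − 2e_S².
∂π/∂e_S = 279 − e_K − 4e_S = 0, so e_S = 69.75 − 0.25e_K.
Likewise for Kim: e_K = 29.4 − 0.1e_S.
Substituting the second reaction function into the first: e_S = 69.75 − 0.25(29.4 − 0.1e_S), which gives 0.975e_S = 62.4 ⇒ e_S = 64.
Then e_K = 29.4 − 0.1·64 = 23.

64, 23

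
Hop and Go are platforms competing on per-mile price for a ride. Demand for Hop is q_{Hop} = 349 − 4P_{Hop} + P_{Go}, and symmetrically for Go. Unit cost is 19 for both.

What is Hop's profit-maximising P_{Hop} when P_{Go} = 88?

64.125

Hop's profit: π = (P_{Hop} − 19)(349 − 4P_{Hop} + P_{Go}).
∂π/∂P_{Hop} = 425 − 8P_{Hop} + P_{Go} = 0 ⇒ P_{Hop} = 53.125 + 0.125P_{Go}.
At P_{Go} = 88: P_{Hop} = 53.125 + 0.125·88 = 64.125.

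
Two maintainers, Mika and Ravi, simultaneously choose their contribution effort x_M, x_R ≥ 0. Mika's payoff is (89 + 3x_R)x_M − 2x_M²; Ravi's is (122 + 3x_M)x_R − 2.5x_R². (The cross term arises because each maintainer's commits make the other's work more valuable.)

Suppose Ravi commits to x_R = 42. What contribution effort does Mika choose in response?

53.75

Expanding Mika's payoff: 89x_M + 3x_Rx_M − 2x_M².
∂π/∂x_M = 89 + 3x_R − 4x_M = 0, so x_M = 22.25 + 0.75x_R.
At x_R = 42: x_M = 22.25 + 0.75·42 = 53.75.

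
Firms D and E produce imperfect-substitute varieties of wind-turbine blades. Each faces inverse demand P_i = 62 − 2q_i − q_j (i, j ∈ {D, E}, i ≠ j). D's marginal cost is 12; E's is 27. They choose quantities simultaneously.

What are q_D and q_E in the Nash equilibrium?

11, 6

Firm D's profit: π = q_D(62 − 2q_D − q_E) − 12q_D.
∂π/∂q_D = 50 − 4q_D − q_E = 0 ⇒ q_D = 12.5 − 0.25q_E.
Similarly q_E = 8.75 − 0.25q_D.
Substituting the second reaction function into the first: q_D = 12.5 − 0.25(8.75 − 0.25q_D), which gives 0.9375q_D = 10.3125 ⇒ q_D = 11.
Then q_E = 8.75 − 0.25·11 = 6.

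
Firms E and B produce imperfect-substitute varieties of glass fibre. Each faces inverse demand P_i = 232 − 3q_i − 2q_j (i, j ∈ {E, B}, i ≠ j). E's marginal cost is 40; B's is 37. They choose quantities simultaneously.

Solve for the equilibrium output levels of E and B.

23.8125, 24.5625

Firm E's profit: π = q_E(232 − 3q_E − 2q_B) − 40q_E.
∂π/∂q_E = 192 − 6q_E − 2q_B = 0 ⇒ q_E = 32 − (1/3)q_B.
Similarly q_B = 32.5 − (1/3)q_E.
Plugging q_B into E's best response: q_E = 32 − (1/3)(32.5 − (1/3)q_E) ⇒ (8/9)q_E = 127/6, so q_E = 23.8125.
Then q_B = 32.5 − (1/3)·23.8125 = 24.5625.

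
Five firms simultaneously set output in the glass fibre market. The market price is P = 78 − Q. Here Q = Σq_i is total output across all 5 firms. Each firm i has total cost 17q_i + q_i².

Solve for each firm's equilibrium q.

A representative firm's profit is π_i = q_i(78 − Q) − 17q_i − q_i², with Q = q_i + Σ_{j≠i} q_j.
First-order condition: 61 − 4q_i − Σ_{j≠i} q_j = 0.
In a symmetric equilibrium every firm chooses the same q, so Σ_{j≠i} q_j = 4q. The condition becomes 61 − 8q = 0, giving q = 61/8 = 7.625.

7.625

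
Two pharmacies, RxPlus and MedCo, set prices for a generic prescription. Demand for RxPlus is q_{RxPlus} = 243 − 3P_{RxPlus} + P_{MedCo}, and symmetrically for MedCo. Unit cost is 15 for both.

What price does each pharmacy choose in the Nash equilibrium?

RxPlus's profit: π = (P_{RxPlus} − 15)(243 − 3P_{RxPlus} + P_{MedCo}).
∂π/∂P_{RxPlus} = 288 − 6P_{RxPlus} + P_{MedCo} = 0 ⇒ P_{RxPlus} = 48 + (1/6)P_{MedCo}.
Setting P_{RxPlus} = P_{MedCo} in the reaction function: P_{RxPlus} = 48 + (1/6)P_{RxPlus}, so P_{RxPlus} = 48 / (5/6) = 57.6.

57.6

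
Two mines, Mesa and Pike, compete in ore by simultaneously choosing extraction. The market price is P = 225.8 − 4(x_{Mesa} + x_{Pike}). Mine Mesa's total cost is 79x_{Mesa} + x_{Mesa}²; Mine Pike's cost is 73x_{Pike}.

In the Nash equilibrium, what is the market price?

131.8

Mine Mesa's profit: π = x_{Mesa}(225.8 − 4(x_{Mesa} + x_{Pike})) − 79x_{Mesa} − x_{Mesa}².
∂π/∂x_{Mesa} = 146.8 − 10x_{Mesa} − 4x_{Pike} = 0, so x_{Mesa} = 14.68 − 0.4x_{Pike}.
For Pike: ∂π/∂x_{Pike} = 152.8 − 8x_{Pike} − 4x_{Mesa} = 0 ⇒ x_{Pike} = 19.1 − 0.5x_{Mesa}.
Solving the two reaction functions simultaneously: (1 − (−0.4)(−0.5))x_{Mesa} = 14.68 − 0.4·19.1, so 0.8x_{Mesa} = 7.04 and x_{Mesa} = 8.8.
Then x_{Pike} = 19.1 − 0.5·8.8 = 14.7.
Equilibrium price: P = 225.8 − 4·23.5 = 131.8.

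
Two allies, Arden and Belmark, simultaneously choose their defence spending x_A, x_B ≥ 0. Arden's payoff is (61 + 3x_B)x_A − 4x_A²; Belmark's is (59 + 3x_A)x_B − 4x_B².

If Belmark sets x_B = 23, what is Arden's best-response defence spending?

16.25

Expanding Arden's payoff: 61x_A + 3x_Bx_A − 4x_A².
∂π/∂x_A = 61 + 3x_B − 8x_A = 0, so x_A = 7.625 + 0.375x_B.
At x_B = 23: x_A = 7.625 + 0.375·23 = 16.25.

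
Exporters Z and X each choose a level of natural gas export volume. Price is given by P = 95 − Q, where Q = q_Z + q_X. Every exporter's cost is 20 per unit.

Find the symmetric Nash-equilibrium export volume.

Exporter Z's profit: π = q_Z(95 − (q_Z + q_X)) − 20q_Z.
∂π/∂q_Z = 75 − 2q_Z − q_X = 0, so q_Z = 37.5 − 0.5q_X.
By symmetry q_X = q_Z; substituting into the reaction function, 1.5q_Z = 37.5 and q_Z = 25.

25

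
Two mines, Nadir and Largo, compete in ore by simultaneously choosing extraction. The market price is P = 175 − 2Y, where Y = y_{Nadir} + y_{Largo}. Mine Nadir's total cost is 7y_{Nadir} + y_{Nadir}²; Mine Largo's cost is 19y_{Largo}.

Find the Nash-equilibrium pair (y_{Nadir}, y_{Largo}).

Mine Nadir's profit: π = y_{Nadir}(175 − 2(y_{Nadir} + y_{Largo})) − 7y_{Nadir} − y_{Nadir}².
∂π/∂y_{Nadir} = 168 − 6y_{Nadir} − 2y_{Largo} = 0, so y_{Nadir} = 28 − (1/3)y_{Largo}.
For Largo: ∂π/∂y_{Largo} = 156 − 4y_{Largo} − 2y_{Nadir} = 0 ⇒ y_{Largo} = 39 − 0.5y_{Nadir}.
Plugging y_{Largo} into Nadir's best response: y_{Nadir} = 28 − (1/3)(39 − 0.5y_{Nadir}) ⇒ (5/6)y_{Nadir} = 15, so y_{Nadir} = 18.
Then y_{Largo} = 39 − 0.5·18 = 30.

18, 30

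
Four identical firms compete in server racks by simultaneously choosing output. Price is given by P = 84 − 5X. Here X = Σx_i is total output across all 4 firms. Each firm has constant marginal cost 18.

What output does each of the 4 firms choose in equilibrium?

A representative firm's profit is π_i = x_i(84 − 5X) − 18x_i, with X = x_i + Σ_{j≠i} x_j.
First-order condition: 66 − 10x_i − 5Σ_{j≠i} x_j = 0.
Imposing symmetry (x_j = x for all j) turns Σ_{j≠i} x_j into 3x, so 66 = 25x and x = 2.64.

2.64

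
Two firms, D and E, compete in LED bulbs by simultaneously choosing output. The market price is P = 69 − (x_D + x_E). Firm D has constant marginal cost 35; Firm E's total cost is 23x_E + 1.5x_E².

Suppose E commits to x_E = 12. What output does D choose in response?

11

Firm D's profit: π = x_D(69 − (x_D + x_E)) − 35x_D.
∂π/∂x_D = 34 − 2x_D − x_E = 0, so x_D = 17 − 0.5x_E.
At x_E = 12: x_D = 17 − 0.5·12 = 11.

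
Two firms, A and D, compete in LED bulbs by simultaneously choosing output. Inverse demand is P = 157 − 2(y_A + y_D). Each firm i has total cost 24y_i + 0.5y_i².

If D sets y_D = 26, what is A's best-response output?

Firm A's profit: π = y_A(157 − 2(y_A + y_D)) − 24y_A − 0.5y_A².
∂π/∂y_A = 133 − 5y_A − 2y_D = 0, so y_A = 26.6 − 0.4y_D.
At y_D = 26: y_A = 26.6 − 0.4·26 = 16.2.

16.2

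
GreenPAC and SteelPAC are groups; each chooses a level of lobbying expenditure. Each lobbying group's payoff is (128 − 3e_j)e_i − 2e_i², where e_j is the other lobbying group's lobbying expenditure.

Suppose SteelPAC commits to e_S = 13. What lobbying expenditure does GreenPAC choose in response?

GreenPAC's payoff is (128 − 3e_S)e_G − 2e_G².
∂π/∂e_G = 128 − 3e_S − 4e_G = 0, so e_G = 32 − 0.75e_S.
At e_S = 13: e_G = 32 − 0.75·13 = 22.25.

22.25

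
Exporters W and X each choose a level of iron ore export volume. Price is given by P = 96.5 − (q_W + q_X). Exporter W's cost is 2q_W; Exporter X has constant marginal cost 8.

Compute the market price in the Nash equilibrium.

35.5

Exporter W's profit: π = q_W(96.5 − (q_W + q_X)) − 2q_W.
∂π/∂q_W = 94.5 − 2q_W − q_X = 0, so q_W = 47.25 − 0.5q_X.
By the same steps for X: q_X = 44.25 − 0.5q_W.
Solving the two reaction functions simultaneously: (1 − (−0.5)(−0.5))q_W = 47.25 − 0.5·44.25, so 0.75q_W = 25.125 and q_W = 33.5.
Then q_X = 44.25 − 0.5·33.5 = 27.5.
Equilibrium price: P = 96.5 − 61 = 35.5.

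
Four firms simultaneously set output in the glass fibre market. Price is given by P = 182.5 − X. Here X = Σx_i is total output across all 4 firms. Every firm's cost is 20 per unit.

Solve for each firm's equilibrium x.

A representative firm's profit is π_i = x_i(182.5 − X) − 20x_i, with X = x_i + Σ_{j≠i} x_j.
First-order condition: 162.5 − 2x_i − Σ_{j≠i} x_j = 0.
In a symmetric equilibrium every firm chooses the same x, so Σ_{j≠i} x_j = 3x. The condition becomes 162.5 − 5x = 0, giving x = 162.5/5 = 32.5.

32.5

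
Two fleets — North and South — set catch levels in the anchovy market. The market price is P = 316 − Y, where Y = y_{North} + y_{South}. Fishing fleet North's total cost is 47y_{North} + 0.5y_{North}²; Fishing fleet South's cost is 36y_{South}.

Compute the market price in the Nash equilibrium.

150.2

Fishing fleet North's profit: π = y_{North}(316 − (y_{North} + y_{South})) − 47y_{North} − 0.5y_{North}².
∂π/∂y_{North} = 269 − 3y_{North} − y_{South} = 0, so y_{North} = 269/3 − (1/3)y_{South}.
For South: ∂π/∂y_{South} = 280 − 2y_{South} − y_{North} = 0 ⇒ y_{South} = 140 − 0.5y_{North}.
Substituting the second reaction function into the first: y_{North} = 269/3 − (1/3)(140 − 0.5y_{North}), which gives (5/6)y_{North} = 43 ⇒ y_{North} = 51.6.
Then y_{South} = 140 − 0.5·51.6 = 114.2.
Equilibrium price: P = 316 − 165.8 = 150.2.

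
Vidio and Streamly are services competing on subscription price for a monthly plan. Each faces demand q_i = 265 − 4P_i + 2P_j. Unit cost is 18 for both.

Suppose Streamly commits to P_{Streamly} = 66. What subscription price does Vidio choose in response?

Vidio's profit: π = (P_{Vidio} − 18)(265 − 4P_{Vidio} + 2P_{Streamly}).
∂π/∂P_{Vidio} = 337 − 8P_{Vidio} + 2P_{Streamly} = 0 ⇒ P_{Vidio} = 42.125 + 0.25P_{Streamly}.
At P_{Streamly} = 66: P_{Vidio} = 42.125 + 0.25·66 = 58.625.

58.625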